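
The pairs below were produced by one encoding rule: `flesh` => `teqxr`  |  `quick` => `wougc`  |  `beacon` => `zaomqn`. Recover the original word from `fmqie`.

sweat

The output letters match the input read backwards, each shifted +12: flesh reversed is hself. Read the word backwards and shift each letter +12.
Decoding fmqie: shift back: f−12=t, m−12=a, q−12=e, i−12=w, e−12=s → taews; then reverse → sweat.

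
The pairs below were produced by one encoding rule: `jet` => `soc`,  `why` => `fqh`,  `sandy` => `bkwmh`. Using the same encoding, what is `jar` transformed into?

ska

The shift depends on letter class: consonant j→s is +9, but vowel e→o is +10. Two shifts are in play — +10 for a/e/i/o/u, +9 for every other letter.
On jar: j(cons)+9=s, a(vowel)+10=k, r(cons)+9=a.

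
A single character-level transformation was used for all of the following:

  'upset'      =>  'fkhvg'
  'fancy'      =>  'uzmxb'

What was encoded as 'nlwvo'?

model

Each pair mirrors across the alphabet (u↔f, p↔k, s↔h): positions sum to 25. Letters are reflected about the middle of the alphabet (position → 25−position): Atbash.
Decoding nlwvo: n↔m, l↔o, w↔d, v↔e, o↔l.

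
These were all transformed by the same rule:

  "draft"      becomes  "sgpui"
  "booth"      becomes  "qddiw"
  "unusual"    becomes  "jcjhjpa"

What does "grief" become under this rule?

vgxtu

Compare letters: d→s is +15, r→g is +15, a→p is +15 — a constant shift. Every letter moves 15 places later in the alphabet, wrapping around z→a.
On grief: g+15=v, r+15=g, i+15=x, e+15=t, f+15=u.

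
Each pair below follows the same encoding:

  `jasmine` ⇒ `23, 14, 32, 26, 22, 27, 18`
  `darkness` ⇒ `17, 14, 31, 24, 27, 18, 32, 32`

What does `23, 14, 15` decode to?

Letters become their 1-based position plus 13 (so a→14, b→15, …).
Reversing it on 23, 14, 15: 23→(23−13)÷1=10=j, 14→(14−13)÷1=1=a, 15→(15−13)÷1=2=b.

jab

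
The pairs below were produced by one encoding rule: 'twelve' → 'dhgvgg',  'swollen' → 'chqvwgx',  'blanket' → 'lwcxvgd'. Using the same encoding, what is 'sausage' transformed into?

clwclio

A repeating key of period 3 is used — shifts +10, +11, +2 over and over.
Applying it to sausage: s+10=c, a+11=l, u+2=w, s+10=c, a+11=l, g+2=i, e+10=o.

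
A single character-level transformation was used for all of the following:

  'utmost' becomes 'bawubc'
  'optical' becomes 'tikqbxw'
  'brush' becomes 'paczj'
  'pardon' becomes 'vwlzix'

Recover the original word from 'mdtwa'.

solve

The output letters match the input read backwards, each shifted +8: utmost reversed is tsomtu. The word is reversed, then every letter is shifted forward by 8.
Undoing it on mdtwa: shift back: m−8=e, d−8=v, t−8=l, w−8=o, a−8=s → evlos; then reverse → solve.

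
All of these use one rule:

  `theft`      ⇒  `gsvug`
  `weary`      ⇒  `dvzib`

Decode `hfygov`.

subtle

Each pair mirrors across the alphabet (t↔g, h↔s, e↔v): positions sum to 25. Letters are reflected about the middle of the alphabet (position → 25−position): Atbash.
Decoding hfygov: h↔s, f↔u, y↔b, g↔t, o↔l, v↔e.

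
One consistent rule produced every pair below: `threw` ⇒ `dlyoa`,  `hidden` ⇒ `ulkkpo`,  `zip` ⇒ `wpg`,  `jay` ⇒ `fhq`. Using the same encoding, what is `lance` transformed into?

The output letters match the input read backwards, each shifted +7: threw reversed is werht. Read the word backwards and shift each letter +7.
On lance: reverse → ecnal; then shift: e+7=l, c+7=j, n+7=u, a+7=h, l+7=s.

ljuhs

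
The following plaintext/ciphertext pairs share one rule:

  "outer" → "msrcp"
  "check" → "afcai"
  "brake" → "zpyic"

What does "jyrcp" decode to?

later

Compare letters: o→m is +24, u→s is +24, t→r is +24 — a constant shift. This is a Caesar cipher with shift 24.
Decoding jyrcp: j−24=l, y−24=a, r−24=t, c−24=e, p−24=r.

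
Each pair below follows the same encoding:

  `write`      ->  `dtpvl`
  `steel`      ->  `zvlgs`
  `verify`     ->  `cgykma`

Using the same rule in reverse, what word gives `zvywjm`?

Shifts by position in write: pos 0: w→d (+7), pos 1: r→t (+2), pos 2: i→p (+7), pos 3: t→v (+2) — repeating every 2. It's a Vigenère-style cipher with numeric key [7,2]: position i shifts by key[i mod 2].
Decoding zvywjm: z−7=s, v−2=t, y−7=r, w−2=u, j−7=c, m−2=k.

struck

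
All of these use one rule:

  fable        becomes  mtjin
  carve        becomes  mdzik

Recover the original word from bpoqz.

right

Two steps: reverse the string, then apply a Caesar shift of +8.
Undoing it on bpoqz: shift back: b−8=t, p−8=h, o−8=g, q−8=i, z−8=r → thgir; then reverse → right.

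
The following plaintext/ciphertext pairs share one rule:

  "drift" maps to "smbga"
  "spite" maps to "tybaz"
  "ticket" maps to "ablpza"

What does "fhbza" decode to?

quiet

Treating letters as 0–25, the rule is x ↦ 7x + 23 (mod 26).
Decoding fhbza: f(5)→15·(5−23)≡16=q; h(7)→15·(7−23)≡20=u; b(1)→15·(1−23)≡8=i; z(25)→15·(25−23)≡4=e; a(0)→15·(0−23)≡19=t (all mod 26).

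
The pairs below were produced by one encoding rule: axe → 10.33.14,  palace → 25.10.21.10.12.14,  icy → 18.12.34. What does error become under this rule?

a is letter #1 and maps to 10: an offset of 9. Each letter is replaced by its alphabet position (a=1..z=26) + 9.
Applying it to error: e=5→14, r=18→27, r=18→27, o=15→24, r=18→27.

14.27.27.24.27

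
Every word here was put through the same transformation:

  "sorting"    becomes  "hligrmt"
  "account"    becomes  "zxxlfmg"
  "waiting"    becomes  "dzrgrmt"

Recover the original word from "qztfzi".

jaguar

Each pair mirrors across the alphabet (s↔h, o↔l, r↔i): positions sum to 25. Each letter is replaced by its mirror in the alphabet: a↔z, b↔y, c↔x, and so on (the Atbash cipher).
Undoing it on qztfzi: q↔j, z↔a, t↔g, f↔u, z↔a, i↔r.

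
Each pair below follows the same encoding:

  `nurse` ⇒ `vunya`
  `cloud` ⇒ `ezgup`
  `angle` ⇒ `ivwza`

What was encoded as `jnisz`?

trail

Each letter's alphabet position (a=0..z=25) is mapped through 11·x+8 mod 26 — an affine cipher.
Reversing it on jnisz: j(9)→19·(9−8)≡19=t; n(13)→19·(13−8)≡17=r; i(8)→19·(8−8)≡0=a; s(18)→19·(18−8)≡8=i; z(25)→19·(25−8)≡11=l (all mod 26).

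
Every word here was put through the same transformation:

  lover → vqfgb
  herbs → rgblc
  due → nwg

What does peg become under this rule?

zgq

The shift depends on letter class: consonant l→v is +10, but vowel o→q is +2. Vowels shift forward by 2 and consonants shift forward by 10.
Applying it to peg: p(cons)+10=z, e(vowel)+2=g, g(cons)+10=q.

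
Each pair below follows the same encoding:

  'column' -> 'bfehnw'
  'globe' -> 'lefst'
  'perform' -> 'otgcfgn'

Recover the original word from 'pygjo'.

strap

This is an affine cipher: with a=0,…,z=25, each position x becomes (9x+9) mod 26.
Decoding pygjo: p(15)→3·(15−9)≡18=s; y(24)→3·(24−9)≡19=t; g(6)→3·(6−9)≡17=r; j(9)→3·(9−9)≡0=a; o(14)→3·(14−9)≡15=p (all mod 26).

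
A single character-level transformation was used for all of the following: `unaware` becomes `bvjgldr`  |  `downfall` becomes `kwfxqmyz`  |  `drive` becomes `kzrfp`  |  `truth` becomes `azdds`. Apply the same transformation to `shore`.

zpxbp

Each letter shifts forward by (position + 7), i.e. 7, 8, 9, … — the shift grows by one for each successive letter.
On shore: s+7=z, h+8=p, o+9=x, r+10=b, e+11=p.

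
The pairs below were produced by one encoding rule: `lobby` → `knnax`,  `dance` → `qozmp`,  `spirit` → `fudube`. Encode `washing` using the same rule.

The output letters match the input read backwards, each shifted +12: lobby reversed is ybbol. The word is reversed, then every letter is shifted forward by 12.
Applying it to washing: reverse → gnihsaw; then shift: g+12=s, n+12=z, i+12=u, h+12=t, s+12=e, a+12=m, w+12=i.

szutemi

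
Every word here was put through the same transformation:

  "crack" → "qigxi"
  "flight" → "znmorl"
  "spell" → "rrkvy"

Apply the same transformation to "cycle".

The output letters match the input read backwards, each shifted +6: crack reversed is kcarc. Two steps: reverse the string, then apply a Caesar shift of +6.
Applying it to cycle: reverse → elcyc; then shift: e+6=k, l+6=r, c+6=i, y+6=e, c+6=i.

kriei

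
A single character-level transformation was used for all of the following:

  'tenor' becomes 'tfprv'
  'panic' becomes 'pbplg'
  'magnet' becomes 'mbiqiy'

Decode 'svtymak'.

survive

In tenor: t→t is +0, e→f is +1, n→p is +2, o→r is +3 — the shift increases by 1 each position. Letter i (0-indexed) is shifted by i+0, so successive shifts are 0, 1, 2, ….
Undoing it on svtymak: s−0=s, v−1=u, t−2=r, y−3=v, m−4=i, a−5=v, k−6=e.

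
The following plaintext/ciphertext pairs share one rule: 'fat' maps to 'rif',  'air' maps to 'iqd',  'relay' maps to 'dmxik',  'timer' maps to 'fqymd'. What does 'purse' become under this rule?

The shift depends on letter class: consonant f→r is +12, but vowel a→i is +8. Vowels shift forward by 8 and consonants shift forward by 12.
For purse: p(cons)+12=b, u(vowel)+8=c, r(cons)+12=d, s(cons)+12=e, e(vowel)+8=m.

bcdem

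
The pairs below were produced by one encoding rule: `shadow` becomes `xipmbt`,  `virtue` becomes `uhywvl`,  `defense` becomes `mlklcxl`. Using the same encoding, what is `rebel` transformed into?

s(18)→x(23) and h(7)→i(8) fit y≡25x+15 (mod 26); the inverse of 25 mod 26 is 25. Treating letters as 0–25, the rule is x ↦ 25x + 15 (mod 26).
Applying it to rebel: r(17)→25·17+15≡24=y; e(4)→25·4+15≡11=l; b(1)→25·1+15≡14=o; e(4)→25·4+15≡11=l; l(11)→25·11+15≡4=e (all mod 26).

ylole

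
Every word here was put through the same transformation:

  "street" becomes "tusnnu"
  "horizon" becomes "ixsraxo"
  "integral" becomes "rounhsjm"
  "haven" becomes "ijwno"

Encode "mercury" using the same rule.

The shift depends on letter class: consonant s→t is +1, but vowel e→n is +9. The rule splits by letter class: vowels +9, consonants +1.
For mercury: m(cons)+1=n, e(vowel)+9=n, r(cons)+1=s, c(cons)+1=d, u(vowel)+9=d, r(cons)+1=s, y(cons)+1=z.

nnsddsz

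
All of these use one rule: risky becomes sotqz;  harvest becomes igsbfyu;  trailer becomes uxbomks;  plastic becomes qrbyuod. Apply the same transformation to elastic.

frbyuod

Shifts by position in risky: pos 0: r→s (+1), pos 1: i→o (+6), pos 2: s→t (+1), pos 3: k→q (+6) — repeating every 2. The shifts repeat in a cycle of length 2: positions 0,1,… shift by +1, +6, then the pattern repeats.
On elastic: e+1=f, l+6=r, a+1=b, s+6=y, t+1=u, i+6=o, c+1=d.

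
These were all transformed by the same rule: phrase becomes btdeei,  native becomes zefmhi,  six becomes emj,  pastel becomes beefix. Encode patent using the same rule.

befizf

The shift depends on letter class: consonant p→b is +12, but vowel a→e is +4. Vowels shift forward by 4 and consonants shift forward by 12.
For patent: p(cons)+12=b, a(vowel)+4=e, t(cons)+12=f, e(vowel)+4=i, n(cons)+12=z, t(cons)+12=f.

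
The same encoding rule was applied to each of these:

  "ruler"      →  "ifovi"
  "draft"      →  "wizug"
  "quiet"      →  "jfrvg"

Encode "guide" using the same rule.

Each pair mirrors across the alphabet (r↔i, u↔f, l↔o): positions sum to 25. Each letter is replaced by its mirror in the alphabet: a↔z, b↔y, c↔x, and so on (the Atbash cipher).
Applying it to guide: g↔t, u↔f, i↔r, d↔w, e↔v.

tfrwv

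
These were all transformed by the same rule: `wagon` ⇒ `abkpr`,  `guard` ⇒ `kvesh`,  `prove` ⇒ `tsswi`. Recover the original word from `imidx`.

It's a Vigenère-style cipher with numeric key [4,1]: position i shifts by key[i mod 2].
Undoing it on imidx: i−4=e, m−1=l, i−4=e, d−1=c, x−4=t.

elect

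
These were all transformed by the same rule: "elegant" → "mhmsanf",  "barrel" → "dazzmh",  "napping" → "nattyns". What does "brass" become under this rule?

e(4)→m(12) and l(11)→h(7) fit y≡3x+0 (mod 26); the inverse of 3 mod 26 is 9. Each letter's alphabet position (a=0..z=25) is mapped through 3·x+0 mod 26 — an affine cipher.
Applying it to brass: b(1)→3·1+0≡3=d; r(17)→3·17+0≡25=z; a(0)→3·0+0≡0=a; s(18)→3·18+0≡2=c; s(18)→3·18+0≡2=c (all mod 26).

dzacc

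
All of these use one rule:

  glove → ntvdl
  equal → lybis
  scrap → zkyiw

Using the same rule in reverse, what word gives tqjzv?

Shifts by position in glove: pos 0: g→n (+7), pos 1: l→t (+8), pos 2: o→v (+7), pos 3: v→d (+8) — repeating every 2. A repeating key of period 2 is used — shifts +7, +8 over and over.
Reversing it on tqjzv: t−7=m, q−8=i, j−7=c, z−8=r, v−7=o.

micro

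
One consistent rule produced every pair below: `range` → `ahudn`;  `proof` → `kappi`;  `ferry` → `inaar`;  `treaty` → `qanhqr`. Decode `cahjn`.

brake

Each letter's alphabet position (a=0..z=25) is mapped through 21·x+7 mod 26 — an affine cipher.
Undoing it on cahjn: c(2)→5·(2−7)≡1=b; a(0)→5·(0−7)≡17=r; h(7)→5·(7−7)≡0=a; j(9)→5·(9−7)≡10=k; n(13)→5·(13−7)≡4=e (all mod 26).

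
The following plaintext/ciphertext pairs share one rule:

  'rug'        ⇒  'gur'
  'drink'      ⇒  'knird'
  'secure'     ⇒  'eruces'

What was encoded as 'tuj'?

jut

The output letters match the input read backwards: rug reversed is gur. It's just the letters in reverse order.
Decoding tuj: then reverse → jut.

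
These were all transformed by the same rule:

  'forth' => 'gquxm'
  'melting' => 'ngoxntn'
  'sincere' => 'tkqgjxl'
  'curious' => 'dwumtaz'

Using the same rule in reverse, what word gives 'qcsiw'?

paper

The shift increases by 1 at each position, starting from +1: 1, 2, 3, ….
Undoing it on qcsiw: q−1=p, c−2=a, s−3=p, i−4=e, w−5=r.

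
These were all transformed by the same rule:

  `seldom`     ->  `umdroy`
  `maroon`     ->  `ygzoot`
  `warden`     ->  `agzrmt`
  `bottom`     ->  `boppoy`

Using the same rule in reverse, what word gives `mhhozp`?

effort

s(18)→u(20) and e(4)→m(12) fit y≡21x+6 (mod 26); the inverse of 21 mod 26 is 5. This is an affine cipher: with a=0,…,z=25, each position x becomes (21x+6) mod 26.
Undoing it on mhhozp: m(12)→5·(12−6)≡4=e; h(7)→5·(7−6)≡5=f; h(7)→5·(7−6)≡5=f; o(14)→5·(14−6)≡14=o; z(25)→5·(25−6)≡17=r; p(15)→5·(15−6)≡19=t (all mod 26).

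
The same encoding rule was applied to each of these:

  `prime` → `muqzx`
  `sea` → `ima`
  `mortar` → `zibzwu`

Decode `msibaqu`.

mistake

The output letters match the input read backwards, each shifted +8: prime reversed is emirp. Read the word backwards and shift each letter +8.
Decoding msibaqu: shift back: m−8=e, s−8=k, i−8=a, b−8=t, a−8=s, q−8=i, u−8=m → ekatsim; then reverse → mistake.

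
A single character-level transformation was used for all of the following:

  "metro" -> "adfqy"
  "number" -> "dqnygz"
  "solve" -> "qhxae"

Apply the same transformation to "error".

daddq

The output letters match the input read backwards, each shifted +12: metro reversed is ortem. The word is reversed, then every letter is shifted forward by 12.
For error: reverse → rorre; then shift: r+12=d, o+12=a, r+12=d, r+12=d, e+12=q.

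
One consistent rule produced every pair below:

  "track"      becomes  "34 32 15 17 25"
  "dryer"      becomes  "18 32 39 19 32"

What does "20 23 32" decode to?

fir

Letters become their 1-based position plus 14 (so a→15, b→16, …).
Undoing it on 20 23 32: 20→(20−14)÷1=6=f, 23→(23−14)÷1=9=i, 32→(32−14)÷1=18=r.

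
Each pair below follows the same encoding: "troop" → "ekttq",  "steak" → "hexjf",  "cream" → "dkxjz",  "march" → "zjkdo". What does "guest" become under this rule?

t(19)→e(4) and r(17)→k(10) fit y≡23x+9 (mod 26); the inverse of 23 mod 26 is 17. Each letter's alphabet position (a=0..z=25) is mapped through 23·x+9 mod 26 — an affine cipher.
Applying it to guest: g(6)→23·6+9≡17=r; u(20)→23·20+9≡1=b; e(4)→23·4+9≡23=x; s(18)→23·18+9≡7=h; t(19)→23·19+9≡4=e (all mod 26).

rbxhe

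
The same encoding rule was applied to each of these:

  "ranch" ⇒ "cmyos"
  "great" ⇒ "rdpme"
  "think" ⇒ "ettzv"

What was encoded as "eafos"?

touch

Shifts by position in ranch: pos 0: r→c (+11), pos 1: a→m (+12), pos 2: n→y (+11), pos 3: c→o (+12) — repeating every 2. A repeating key of period 2 is used — shifts +11, +12 over and over.
Reversing it on eafos: e−11=t, a−12=o, f−11=u, o−12=c, s−11=h.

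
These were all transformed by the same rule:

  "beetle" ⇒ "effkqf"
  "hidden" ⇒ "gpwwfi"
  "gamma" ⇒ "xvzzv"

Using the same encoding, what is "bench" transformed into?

Each letter's alphabet position (a=0..z=25) is mapped through 9·x+21 mod 26 — an affine cipher.
For bench: b(1)→9·1+21≡4=e; e(4)→9·4+21≡5=f; n(13)→9·13+21≡8=i; c(2)→9·2+21≡13=n; h(7)→9·7+21≡6=g (all mod 26).

efing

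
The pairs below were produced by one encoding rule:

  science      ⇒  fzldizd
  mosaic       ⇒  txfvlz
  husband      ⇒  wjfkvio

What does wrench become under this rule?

Each letter's alphabet position (a=0..z=25) is mapped through 15·x+21 mod 26 — an affine cipher.
For wrench: w(22)→15·22+21≡13=n; r(17)→15·17+21≡16=q; e(4)→15·4+21≡3=d; n(13)→15·13+21≡8=i; c(2)→15·2+21≡25=z; h(7)→15·7+21≡22=w (all mod 26).

nqdizw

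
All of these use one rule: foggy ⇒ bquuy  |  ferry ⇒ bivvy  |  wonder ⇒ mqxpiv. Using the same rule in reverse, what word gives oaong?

f(5)→b(1) and o(14)→q(16) fit y≡19x+10 (mod 26); the inverse of 19 mod 26 is 11. Each letter's alphabet position (a=0..z=25) is mapped through 19·x+10 mod 26 — an affine cipher.
Reversing it on oaong: o(14)→11·(14−10)≡18=s; a(0)→11·(0−10)≡20=u; o(14)→11·(14−10)≡18=s; n(13)→11·(13−10)≡7=h; g(6)→11·(6−10)≡8=i (all mod 26).

sushi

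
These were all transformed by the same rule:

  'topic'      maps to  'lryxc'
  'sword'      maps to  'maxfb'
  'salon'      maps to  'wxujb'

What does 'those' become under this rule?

The word is reversed, then every letter is shifted forward by 9.
On those: reverse → esoht; then shift: e+9=n, s+9=b, o+9=x, h+9=q, t+9=c.

nbxqc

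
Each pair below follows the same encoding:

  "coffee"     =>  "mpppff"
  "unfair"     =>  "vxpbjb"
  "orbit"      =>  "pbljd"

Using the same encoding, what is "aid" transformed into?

bjn

Vowels shift forward by 1 and consonants shift forward by 10.
For aid: a(vowel)+1=b, i(vowel)+1=j, d(cons)+10=n.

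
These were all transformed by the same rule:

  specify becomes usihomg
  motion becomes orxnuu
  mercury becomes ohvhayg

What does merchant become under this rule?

Each letter shifts forward by (position + 2), i.e. 2, 3, 4, … — the shift grows by one for each successive letter.
On merchant: m+2=o, e+3=h, r+4=v, c+5=h, h+6=n, a+7=h, n+8=v, t+9=c.

ohvhnhvc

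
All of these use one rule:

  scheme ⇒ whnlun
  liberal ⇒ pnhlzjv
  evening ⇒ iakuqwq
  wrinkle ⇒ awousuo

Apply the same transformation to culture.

gzracao

Each letter shifts forward by (position + 4), i.e. 4, 5, 6, … — the shift grows by one for each successive letter.
Applying it to culture: c+4=g, u+5=z, l+6=r, t+7=a, u+8=c, r+9=a, e+10=o.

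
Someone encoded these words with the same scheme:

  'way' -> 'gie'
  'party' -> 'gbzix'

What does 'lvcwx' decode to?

The word is reversed, then every letter is shifted forward by 8.
Decoding lvcwx: shift back: l−8=d, v−8=n, c−8=u, w−8=o, x−8=p → dnuop; then reverse → pound.

pound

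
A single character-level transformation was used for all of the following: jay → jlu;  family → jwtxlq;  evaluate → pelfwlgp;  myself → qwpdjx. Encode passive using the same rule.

Read the word backwards and shift each letter +11.
On passive: reverse → evissap; then shift: e+11=p, v+11=g, i+11=t, s+11=d, s+11=d, a+11=l, p+11=a.

pgtddla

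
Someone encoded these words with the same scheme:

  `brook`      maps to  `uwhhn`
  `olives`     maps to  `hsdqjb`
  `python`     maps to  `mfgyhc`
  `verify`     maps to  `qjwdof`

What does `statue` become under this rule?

b(1)→u(20) and r(17)→w(22) fit y≡5x+15 (mod 26); the inverse of 5 mod 26 is 21. Each letter's alphabet position (a=0..z=25) is mapped through 5·x+15 mod 26 — an affine cipher.
On statue: s(18)→5·18+15≡1=b; t(19)→5·19+15≡6=g; a(0)→5·0+15≡15=p; t(19)→5·19+15≡6=g; u(20)→5·20+15≡11=l; e(4)→5·4+15≡9=j (all mod 26).

bgpglj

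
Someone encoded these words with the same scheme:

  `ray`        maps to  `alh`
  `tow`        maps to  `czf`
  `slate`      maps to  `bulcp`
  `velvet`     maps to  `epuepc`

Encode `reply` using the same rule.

The shift depends on letter class: consonant r→a is +9, but vowel a→l is +11. The rule splits by letter class: vowels +11, consonants +9.
For reply: r(cons)+9=a, e(vowel)+11=p, p(cons)+9=y, l(cons)+9=u, y(cons)+9=h.

apyuh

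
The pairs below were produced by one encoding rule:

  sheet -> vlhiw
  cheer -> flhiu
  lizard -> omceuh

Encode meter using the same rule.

piwiu

Shifts by position in sheet: pos 0: s→v (+3), pos 1: h→l (+4), pos 2: e→h (+3), pos 3: e→i (+4) — repeating every 2. The shifts repeat in a cycle of length 2: positions 0,1,… shift by +3, +4, then the pattern repeats.
On meter: m+3=p, e+4=i, t+3=w, e+4=i, r+3=u.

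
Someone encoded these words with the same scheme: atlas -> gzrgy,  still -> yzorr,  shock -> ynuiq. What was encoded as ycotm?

Compare letters: a→g is +6, t→z is +6, l→r is +6 — a constant shift. It's a constant shift of +6 (ROT6).
Reversing it on ycotm: y−6=s, c−6=w, o−6=i, t−6=n, m−6=g.

swing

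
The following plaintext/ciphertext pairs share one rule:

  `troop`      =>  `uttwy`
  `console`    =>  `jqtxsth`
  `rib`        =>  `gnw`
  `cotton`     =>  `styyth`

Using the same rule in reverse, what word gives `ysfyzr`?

mutant

The output letters match the input read backwards, each shifted +5: troop reversed is poort. Read the word backwards and shift each letter +5.
Undoing it on ysfyzr: shift back: y−5=t, s−5=n, f−5=a, y−5=t, z−5=u, r−5=m → tnatum; then reverse → mutant.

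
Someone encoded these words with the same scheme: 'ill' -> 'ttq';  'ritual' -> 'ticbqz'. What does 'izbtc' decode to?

ultra

The output letters match the input read backwards, each shifted +8: ill reversed is lli. Read the word backwards and shift each letter +8.
Reversing it on izbtc: shift back: i−8=a, z−8=r, b−8=t, t−8=l, c−8=u → artlu; then reverse → ultra.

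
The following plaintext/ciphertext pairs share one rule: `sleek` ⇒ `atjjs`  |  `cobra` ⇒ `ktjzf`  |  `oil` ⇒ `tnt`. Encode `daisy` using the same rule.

The shift depends on letter class: consonant s→a is +8, but vowel e→j is +5. The rule splits by letter class: vowels +5, consonants +8.
On daisy: d(cons)+8=l, a(vowel)+5=f, i(vowel)+5=n, s(cons)+8=a, y(cons)+8=g.

lfnag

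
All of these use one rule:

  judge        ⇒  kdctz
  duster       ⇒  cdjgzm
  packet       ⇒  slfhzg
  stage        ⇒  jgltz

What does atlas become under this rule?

Treating letters as 0–25, the rule is x ↦ 23x + 11 (mod 26).
For atlas: a(0)→23·0+11≡11=l; t(19)→23·19+11≡6=g; l(11)→23·11+11≡4=e; a(0)→23·0+11≡11=l; s(18)→23·18+11≡9=j (all mod 26).

lgelj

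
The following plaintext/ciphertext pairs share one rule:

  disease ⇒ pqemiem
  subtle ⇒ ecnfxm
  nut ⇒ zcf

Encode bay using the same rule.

nik

The shift depends on letter class: consonant d→p is +12, but vowel i→q is +8. Two shifts are in play — +8 for a/e/i/o/u, +12 for every other letter.
On bay: b(cons)+12=n, a(vowel)+8=i, y(cons)+12=k.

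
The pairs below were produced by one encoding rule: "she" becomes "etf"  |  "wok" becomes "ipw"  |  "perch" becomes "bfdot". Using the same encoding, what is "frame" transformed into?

rdbyf

The shift depends on letter class: consonant s→e is +12, but vowel e→f is +1. The rule splits by letter class: vowels +1, consonants +12.
Applying it to frame: f(cons)+12=r, r(cons)+12=d, a(vowel)+1=b, m(cons)+12=y, e(vowel)+1=f.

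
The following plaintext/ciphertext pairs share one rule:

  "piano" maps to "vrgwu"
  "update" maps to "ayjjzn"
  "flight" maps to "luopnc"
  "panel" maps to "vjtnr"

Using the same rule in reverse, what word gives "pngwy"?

jeans

Shifts by position in piano: pos 0: p→v (+6), pos 1: i→r (+9), pos 2: a→g (+6), pos 3: n→w (+9) — repeating every 2. It's a Vigenère-style cipher with numeric key [6,9]: position i shifts by key[i mod 2].
Undoing it on pngwy: p−6=j, n−9=e, g−6=a, w−9=n, y−6=s.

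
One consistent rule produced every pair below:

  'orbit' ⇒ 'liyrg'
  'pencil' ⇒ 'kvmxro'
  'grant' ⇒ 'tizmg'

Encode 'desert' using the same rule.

Each pair mirrors across the alphabet (o↔l, r↔i, b↔y): positions sum to 25. Letters are reflected about the middle of the alphabet (position → 25−position): Atbash.
Applying it to desert: d↔w, e↔v, s↔h, e↔v, r↔i, t↔g.

wvhvig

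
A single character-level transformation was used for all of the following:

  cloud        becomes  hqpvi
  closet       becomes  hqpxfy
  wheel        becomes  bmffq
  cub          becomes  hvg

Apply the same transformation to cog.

hpl

The shift depends on letter class: consonant c→h is +5, but vowel o→p is +1. Vowels shift forward by 1 and consonants shift forward by 5.
On cog: c(cons)+5=h, o(vowel)+1=p, g(cons)+5=l.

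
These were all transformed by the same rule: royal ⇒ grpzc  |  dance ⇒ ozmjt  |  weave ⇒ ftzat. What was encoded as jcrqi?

cloth

r(17)→g(6) and o(14)→r(17) fit y≡5x+25 (mod 26); the inverse of 5 mod 26 is 21. Treating letters as 0–25, the rule is x ↦ 5x + 25 (mod 26).
Reversing it on jcrqi: j(9)→21·(9−25)≡2=c; c(2)→21·(2−25)≡11=l; r(17)→21·(17−25)≡14=o; q(16)→21·(16−25)≡19=t; i(8)→21·(8−25)≡7=h (all mod 26).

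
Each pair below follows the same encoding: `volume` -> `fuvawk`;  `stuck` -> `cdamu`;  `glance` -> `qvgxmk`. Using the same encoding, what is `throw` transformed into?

The shift depends on letter class: consonant v→f is +10, but vowel o→u is +6. Two shifts are in play — +6 for a/e/i/o/u, +10 for every other letter.
For throw: t(cons)+10=d, h(cons)+10=r, r(cons)+10=b, o(vowel)+6=u, w(cons)+10=g.

drbug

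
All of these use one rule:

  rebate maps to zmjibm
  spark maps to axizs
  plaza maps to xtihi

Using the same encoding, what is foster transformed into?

nwabmz

Compare letters: r→z is +8, e→m is +8, b→j is +8 — a constant shift. This is a Caesar cipher with shift 8.
For foster: f+8=n, o+8=w, s+8=a, t+8=b, e+8=m, r+8=z.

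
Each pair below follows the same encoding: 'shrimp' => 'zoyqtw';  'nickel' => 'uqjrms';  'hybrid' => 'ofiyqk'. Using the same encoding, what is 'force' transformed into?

The shift depends on letter class: consonant s→z is +7, but vowel i→q is +8. Vowels shift forward by 8 and consonants shift forward by 7.
Applying it to force: f(cons)+7=m, o(vowel)+8=w, r(cons)+7=y, c(cons)+7=j, e(vowel)+8=m.

mwyjm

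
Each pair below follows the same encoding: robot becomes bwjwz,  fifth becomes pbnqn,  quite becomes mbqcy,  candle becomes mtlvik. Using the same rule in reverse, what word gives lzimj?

beard

The output letters match the input read backwards, each shifted +8: robot reversed is tobor. The word is reversed, then every letter is shifted forward by 8.
Reversing it on lzimj: shift back: l−8=d, z−8=r, i−8=a, m−8=e, j−8=b → draeb; then reverse → beard.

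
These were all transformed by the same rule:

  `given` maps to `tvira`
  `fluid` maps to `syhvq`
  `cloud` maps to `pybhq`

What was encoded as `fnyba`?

Compare letters: g→t is +13, i→v is +13, v→i is +13 — a constant shift. Each letter is shifted forward by 13 in the alphabet (a Caesar shift of +13).
Reversing it on fnyba: f−13=s, n−13=a, y−13=l, b−13=o, a−13=n.

salon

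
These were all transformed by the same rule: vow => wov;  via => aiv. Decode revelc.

clever

It's just the letters in reverse order.
Reversing it on revelc: then reverse → clever.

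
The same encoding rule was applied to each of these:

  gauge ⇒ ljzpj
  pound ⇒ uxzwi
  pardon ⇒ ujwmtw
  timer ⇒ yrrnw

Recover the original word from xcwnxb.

The shifts repeat in a cycle of length 2: positions 0,1,… shift by +5, +9, then the pattern repeats.
Undoing it on xcwnxb: x−5=s, c−9=t, w−5=r, n−9=e, x−5=s, b−9=s.

stress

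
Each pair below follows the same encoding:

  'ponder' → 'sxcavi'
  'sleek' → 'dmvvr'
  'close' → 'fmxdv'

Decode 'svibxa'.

Treating letters as 0–25, the rule is x ↦ 21x + 15 (mod 26).
Decoding svibxa: s(18)→5·(18−15)≡15=p; v(21)→5·(21−15)≡4=e; i(8)→5·(8−15)≡17=r; b(1)→5·(1−15)≡8=i; x(23)→5·(23−15)≡14=o; a(0)→5·(0−15)≡3=d (all mod 26).

period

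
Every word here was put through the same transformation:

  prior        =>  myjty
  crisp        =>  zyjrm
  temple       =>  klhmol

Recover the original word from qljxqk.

height

Each letter's alphabet position (a=0..z=25) is mapped through 19·x+13 mod 26 — an affine cipher.
Decoding qljxqk: q(16)→11·(16−13)≡7=h; l(11)→11·(11−13)≡4=e; j(9)→11·(9−13)≡8=i; x(23)→11·(23−13)≡6=g; q(16)→11·(16−13)≡7=h; k(10)→11·(10−13)≡19=t (all mod 26).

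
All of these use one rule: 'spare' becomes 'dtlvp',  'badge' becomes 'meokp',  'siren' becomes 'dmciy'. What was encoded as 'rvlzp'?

Shifts by position in spare: pos 0: s→d (+11), pos 1: p→t (+4), pos 2: a→l (+11), pos 3: r→v (+4) — repeating every 2. It's a Vigenère-style cipher with numeric key [11,4]: position i shifts by key[i mod 2].
Reversing it on rvlzp: r−11=g, v−4=r, l−11=a, z−4=v, p−11=e.

grave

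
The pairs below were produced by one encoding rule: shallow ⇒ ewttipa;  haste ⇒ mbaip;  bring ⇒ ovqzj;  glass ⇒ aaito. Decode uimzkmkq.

icecream

The output letters match the input read backwards, each shifted +8: shallow reversed is wollahs. Two steps: reverse the string, then apply a Caesar shift of +8.
Undoing it on uimzkmkq: shift back: u−8=m, i−8=a, m−8=e, z−8=r, k−8=c, m−8=e, k−8=c, q−8=i → maerceci; then reverse → icecream.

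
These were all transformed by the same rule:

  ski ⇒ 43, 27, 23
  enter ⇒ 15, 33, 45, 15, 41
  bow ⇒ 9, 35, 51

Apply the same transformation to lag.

29, 7, 19

s(#19)→43 and k(#11)→27: differences scale by 2, so n = 2·pos + 5. The formula is n = 2×(alphabet index, a=1) + 5.
Applying it to lag: l=12→29, a=1→7, g=7→19.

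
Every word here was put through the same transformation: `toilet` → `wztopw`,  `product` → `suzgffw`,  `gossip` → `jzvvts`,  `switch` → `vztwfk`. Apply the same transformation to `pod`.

szg

The shift depends on letter class: consonant t→w is +3, but vowel o→z is +11. Two shifts are in play — +11 for a/e/i/o/u, +3 for every other letter.
For pod: p(cons)+3=s, o(vowel)+11=z, d(cons)+3=g.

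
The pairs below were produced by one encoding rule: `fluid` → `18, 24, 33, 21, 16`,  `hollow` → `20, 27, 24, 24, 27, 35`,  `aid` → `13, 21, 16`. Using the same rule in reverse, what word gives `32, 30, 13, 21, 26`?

Letters become their 1-based position plus 12 (so a→13, b→14, …).
Reversing it on 32, 30, 13, 21, 26: 32→(32−12)÷1=20=t, 30→(30−12)÷1=18=r, 13→(13−12)÷1=1=a, 21→(21−12)÷1=9=i, 26→(26−12)÷1=14=n.

train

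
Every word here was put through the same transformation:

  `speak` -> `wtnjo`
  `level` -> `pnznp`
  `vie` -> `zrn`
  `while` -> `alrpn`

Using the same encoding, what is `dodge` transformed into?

hxhkn

The rule splits by letter class: vowels +9, consonants +4.
For dodge: d(cons)+4=h, o(vowel)+9=x, d(cons)+4=h, g(cons)+4=k, e(vowel)+9=n.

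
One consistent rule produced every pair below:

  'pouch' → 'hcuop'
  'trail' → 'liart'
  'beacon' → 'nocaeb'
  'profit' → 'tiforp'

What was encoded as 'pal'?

lap

The output letters match the input read backwards: pouch reversed is hcuop. The word is simply reversed.
Decoding pal: then reverse → lap.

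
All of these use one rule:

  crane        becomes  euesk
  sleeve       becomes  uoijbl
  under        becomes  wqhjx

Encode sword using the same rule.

uzswj

Each letter shifts forward by (position + 2), i.e. 2, 3, 4, … — the shift grows by one for each successive letter.
For sword: s+2=u, w+3=z, o+4=s, r+5=w, d+6=j.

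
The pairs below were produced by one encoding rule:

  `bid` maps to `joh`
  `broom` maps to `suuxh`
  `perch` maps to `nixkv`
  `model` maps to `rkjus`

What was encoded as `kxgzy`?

stare

The word is reversed, then every letter is shifted forward by 6.
Reversing it on kxgzy: shift back: k−6=e, x−6=r, g−6=a, z−6=t, y−6=s → erats; then reverse → stare.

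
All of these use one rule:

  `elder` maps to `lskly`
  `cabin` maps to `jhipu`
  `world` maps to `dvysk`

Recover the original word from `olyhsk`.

herald

Compare letters: e→l is +7, l→s is +7, d→k is +7 — a constant shift. Each letter is shifted forward by 7 in the alphabet (a Caesar shift of +7).
Decoding olyhsk: o−7=h, l−7=e, y−7=r, h−7=a, s−7=l, k−7=d.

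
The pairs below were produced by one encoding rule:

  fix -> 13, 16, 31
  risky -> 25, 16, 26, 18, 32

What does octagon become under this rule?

Each letter is replaced by its alphabet position (a=1..z=26) + 7.
On octagon: o=15→22, c=3→10, t=20→27, a=1→8, g=7→14, o=15→22, n=14→21.

22, 10, 27, 8, 14, 22, 21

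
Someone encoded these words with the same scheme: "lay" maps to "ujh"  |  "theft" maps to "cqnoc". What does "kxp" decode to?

bog

Compare letters: l→u is +9, a→j is +9, y→h is +9 — a constant shift. It's a constant shift of +9 (ROT9).
Decoding kxp: k−9=b, x−9=o, p−9=g.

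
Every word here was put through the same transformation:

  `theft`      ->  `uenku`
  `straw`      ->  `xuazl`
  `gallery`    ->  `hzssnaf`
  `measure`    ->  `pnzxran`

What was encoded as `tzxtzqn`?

cascade

Treating letters as 0–25, the rule is x ↦ 23x + 25 (mod 26).
Reversing it on tzxtzqn: t(19)→17·(19−25)≡2=c; z(25)→17·(25−25)≡0=a; x(23)→17·(23−25)≡18=s; t(19)→17·(19−25)≡2=c; z(25)→17·(25−25)≡0=a; q(16)→17·(16−25)≡3=d; n(13)→17·(13−25)≡4=e (all mod 26).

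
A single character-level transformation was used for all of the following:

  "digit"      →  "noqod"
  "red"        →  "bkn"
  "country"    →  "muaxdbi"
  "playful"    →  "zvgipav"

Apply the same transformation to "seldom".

ckvnuw

The shift depends on letter class: consonant d→n is +10, but vowel i→o is +6. Two shifts are in play — +6 for a/e/i/o/u, +10 for every other letter.
For seldom: s(cons)+10=c, e(vowel)+6=k, l(cons)+10=v, d(cons)+10=n, o(vowel)+6=u, m(cons)+10=w.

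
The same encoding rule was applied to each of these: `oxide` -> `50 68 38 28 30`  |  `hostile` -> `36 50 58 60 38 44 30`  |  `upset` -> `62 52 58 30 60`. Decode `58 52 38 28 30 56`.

o(#15)→50 and x(#24)→68: differences scale by 2, so n = 2·pos + 20. The formula is n = 2×(alphabet index, a=1) + 20.
Reversing it on 58 52 38 28 30 56: 58→(58−20)÷2=19=s, 52→(52−20)÷2=16=p, 38→(38−20)÷2=9=i, 28→(28−20)÷2=4=d, 30→(30−20)÷2=5=e, 56→(56−20)÷2=18=r.

spider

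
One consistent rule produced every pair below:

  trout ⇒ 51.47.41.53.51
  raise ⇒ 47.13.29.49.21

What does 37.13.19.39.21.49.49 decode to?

madness

t(#20)→51 and r(#18)→47: differences scale by 2, so n = 2·pos + 11. The formula is n = 2×(alphabet index, a=1) + 11.
Decoding 37.13.19.39.21.49.49: 37→(37−11)÷2=13=m, 13→(13−11)÷2=1=a, 19→(19−11)÷2=4=d, 39→(39−11)÷2=14=n, 21→(21−11)÷2=5=e, 49→(49−11)÷2=19=s, 49→(49−11)÷2=19=s.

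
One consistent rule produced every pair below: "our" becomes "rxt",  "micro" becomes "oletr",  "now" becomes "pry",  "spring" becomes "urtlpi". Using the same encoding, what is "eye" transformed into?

The shift depends on letter class: consonant r→t is +2, but vowel o→r is +3. Two shifts are in play — +3 for a/e/i/o/u, +2 for every other letter.
For eye: e(vowel)+3=h, y(cons)+2=a, e(vowel)+3=h.

hah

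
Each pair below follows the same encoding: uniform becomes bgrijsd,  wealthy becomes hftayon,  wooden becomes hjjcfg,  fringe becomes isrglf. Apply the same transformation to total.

u(20)→b(1) and n(13)→g(6) fit y≡3x+19 (mod 26); the inverse of 3 mod 26 is 9. Each letter's alphabet position (a=0..z=25) is mapped through 3·x+19 mod 26 — an affine cipher.
For total: t(19)→3·19+19≡24=y; o(14)→3·14+19≡9=j; t(19)→3·19+19≡24=y; a(0)→3·0+19≡19=t; l(11)→3·11+19≡0=a (all mod 26).

yjyta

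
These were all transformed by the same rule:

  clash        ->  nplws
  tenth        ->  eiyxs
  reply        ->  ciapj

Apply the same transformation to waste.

The shifts repeat in a cycle of length 2: positions 0,1,… shift by +11, +4, then the pattern repeats.
Applying it to waste: w+11=h, a+4=e, s+11=d, t+4=x, e+11=p.

hedxp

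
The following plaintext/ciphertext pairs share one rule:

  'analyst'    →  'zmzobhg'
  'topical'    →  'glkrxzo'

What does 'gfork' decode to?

Each pair mirrors across the alphabet (a↔z, n↔m, a↔z): positions sum to 25. Each letter is replaced by its mirror in the alphabet: a↔z, b↔y, c↔x, and so on (the Atbash cipher).
Reversing it on gfork: g↔t, f↔u, o↔l, r↔i, k↔p.

tulip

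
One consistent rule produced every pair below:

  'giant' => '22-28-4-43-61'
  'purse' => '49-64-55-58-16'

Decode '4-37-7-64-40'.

Each letter becomes 3×(its alphabet position, a=1..z=26) + 1.
Undoing it on 4-37-7-64-40: 4→(4−1)÷3=1=a, 37→(37−1)÷3=12=l, 7→(7−1)÷3=2=b, 64→(64−1)÷3=21=u, 40→(40−1)÷3=13=m.

album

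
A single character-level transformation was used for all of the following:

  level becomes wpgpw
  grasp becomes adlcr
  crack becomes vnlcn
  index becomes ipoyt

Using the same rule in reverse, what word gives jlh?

The word is reversed, then every letter is shifted forward by 11.
Undoing it on jlh: shift back: j−11=y, l−11=a, h−11=w → yaw; then reverse → way.

way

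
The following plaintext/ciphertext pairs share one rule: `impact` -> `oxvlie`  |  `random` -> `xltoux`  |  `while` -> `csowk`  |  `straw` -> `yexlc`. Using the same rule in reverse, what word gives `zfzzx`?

tutor

It's a Vigenère-style cipher with numeric key [6,11]: position i shifts by key[i mod 2].
Decoding zfzzx: z−6=t, f−11=u, z−6=t, z−11=o, x−6=r.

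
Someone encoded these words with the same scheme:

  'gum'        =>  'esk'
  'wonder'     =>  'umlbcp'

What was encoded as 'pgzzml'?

ribbon

Compare letters: g→e is +24, u→s is +24, m→k is +24 — a constant shift. Every letter moves 24 places later in the alphabet, wrapping around z→a.
Reversing it on pgzzml: p−24=r, g−24=i, z−24=b, z−24=b, m−24=o, l−24=n.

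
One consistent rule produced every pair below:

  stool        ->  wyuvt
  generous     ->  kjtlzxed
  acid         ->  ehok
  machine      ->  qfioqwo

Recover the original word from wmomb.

shift

In stool: s→w is +4, t→y is +5, o→u is +6, o→v is +7 — the shift increases by 1 each position. The shift increases by 1 at each position, starting from +4: 4, 5, 6, ….
Undoing it on wmomb: w−4=s, m−5=h, o−6=i, m−7=f, b−8=t.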